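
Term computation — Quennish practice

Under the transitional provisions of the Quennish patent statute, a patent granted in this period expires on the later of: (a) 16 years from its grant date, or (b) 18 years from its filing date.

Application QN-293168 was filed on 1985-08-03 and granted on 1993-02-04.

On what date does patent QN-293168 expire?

(a) grant + 16 years → 4 February 2009.
(b) filing + 18 years → 3 August 2003.
Later of the two: 4 February 2009.

February 4, 2009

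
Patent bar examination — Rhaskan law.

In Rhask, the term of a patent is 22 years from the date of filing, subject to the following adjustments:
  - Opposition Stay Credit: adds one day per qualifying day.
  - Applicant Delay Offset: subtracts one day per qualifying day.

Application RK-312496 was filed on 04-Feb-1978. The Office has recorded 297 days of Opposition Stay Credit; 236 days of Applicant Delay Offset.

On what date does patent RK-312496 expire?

Base term: filing date + 22 years → 4 February 2000.
Opposition Stay Credit: +297 days → 27 November 2000.
Applicant Delay Offset: −236 days → 5 April 2000.

April 5, 2000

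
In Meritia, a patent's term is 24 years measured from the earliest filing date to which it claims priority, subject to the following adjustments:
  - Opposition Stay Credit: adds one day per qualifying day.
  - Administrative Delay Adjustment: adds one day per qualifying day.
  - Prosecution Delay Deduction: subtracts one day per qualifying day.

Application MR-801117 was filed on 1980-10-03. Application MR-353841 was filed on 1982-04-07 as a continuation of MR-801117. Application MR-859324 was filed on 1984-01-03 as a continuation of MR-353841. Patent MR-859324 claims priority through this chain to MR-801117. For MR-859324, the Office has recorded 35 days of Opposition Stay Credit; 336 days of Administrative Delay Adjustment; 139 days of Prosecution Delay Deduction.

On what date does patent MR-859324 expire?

Earliest priority filing: 3 October 1980.
Base term: 3 October 1980 + 24 years → 3 October 2004.
Opposition Stay Credit: +35 days → 7 November 2004.
Administrative Delay Adjustment: +336 days → 9 October 2005.
Prosecution Delay Deduction: −139 days → 23 May 2005.

May 23, 2005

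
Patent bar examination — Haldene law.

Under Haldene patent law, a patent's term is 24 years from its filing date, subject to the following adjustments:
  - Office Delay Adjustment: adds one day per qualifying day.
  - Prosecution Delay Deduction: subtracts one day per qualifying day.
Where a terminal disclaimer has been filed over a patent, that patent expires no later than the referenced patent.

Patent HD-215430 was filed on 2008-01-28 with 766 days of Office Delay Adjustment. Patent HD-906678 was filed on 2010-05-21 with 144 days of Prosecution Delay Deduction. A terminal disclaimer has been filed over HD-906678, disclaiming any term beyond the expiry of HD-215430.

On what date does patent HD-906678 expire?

Natural term of HD-906678:
  Base: filing + 24 years → 21 May 2034.
  Prosecution Delay Deduction: −144 days → 28 December 2033.
Expiry of referenced patent HD-215430:
  Base: filing + 24 years → 28 January 2032.
  Office Delay Adjustment: +766 days → 4 March 2034.
Terminal disclaimer: HD-906678 expires on the earlier of 28 December 2033 and 4 March 2034.

December 28, 2033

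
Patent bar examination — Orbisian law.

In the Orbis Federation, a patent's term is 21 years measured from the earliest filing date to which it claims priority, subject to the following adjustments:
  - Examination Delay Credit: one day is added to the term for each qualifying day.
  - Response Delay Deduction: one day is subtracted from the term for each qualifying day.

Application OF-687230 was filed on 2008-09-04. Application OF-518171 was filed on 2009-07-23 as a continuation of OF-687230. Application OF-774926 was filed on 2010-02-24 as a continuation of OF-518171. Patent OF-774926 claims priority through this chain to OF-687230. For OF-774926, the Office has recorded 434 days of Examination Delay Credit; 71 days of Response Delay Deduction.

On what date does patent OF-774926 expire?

September 2, 2030

Earliest priority filing: 4 September 2008.
Base term: 4 September 2008 + 21 years → 4 September 2029.
Examination Delay Credit: +434 days → 12 November 2030.
Response Delay Deduction: −71 days → 2 September 2030.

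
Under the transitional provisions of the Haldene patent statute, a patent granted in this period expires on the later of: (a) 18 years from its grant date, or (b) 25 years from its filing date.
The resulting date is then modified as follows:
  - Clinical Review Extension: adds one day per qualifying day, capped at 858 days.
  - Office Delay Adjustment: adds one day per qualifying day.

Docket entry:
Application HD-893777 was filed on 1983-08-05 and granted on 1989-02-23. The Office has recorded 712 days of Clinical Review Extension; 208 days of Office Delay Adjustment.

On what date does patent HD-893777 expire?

(a) grant + 18 years → 23 February 2007.
(b) filing + 25 years → 5 August 2008.
Later of the two: 5 August 2008.
Clinical Review Extension: 712 days (within the 858-day cap) → +712 days → 18 July 2010.
Office Delay Adjustment: +208 days → 11 February 2011.

2011-02-11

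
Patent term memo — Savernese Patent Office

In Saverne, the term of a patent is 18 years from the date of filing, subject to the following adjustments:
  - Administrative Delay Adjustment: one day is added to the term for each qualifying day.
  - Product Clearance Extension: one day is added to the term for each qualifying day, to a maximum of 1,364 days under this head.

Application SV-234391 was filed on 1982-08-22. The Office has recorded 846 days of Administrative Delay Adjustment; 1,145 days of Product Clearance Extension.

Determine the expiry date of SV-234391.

2006-02-03

Base term: filing date + 18 years → 22 August 2000.
Administrative Delay Adjustment: +846 days → 16 December 2002.
Product Clearance Extension: 1145 days (within the 1364-day cap) → +1145 days → 3 February 2006.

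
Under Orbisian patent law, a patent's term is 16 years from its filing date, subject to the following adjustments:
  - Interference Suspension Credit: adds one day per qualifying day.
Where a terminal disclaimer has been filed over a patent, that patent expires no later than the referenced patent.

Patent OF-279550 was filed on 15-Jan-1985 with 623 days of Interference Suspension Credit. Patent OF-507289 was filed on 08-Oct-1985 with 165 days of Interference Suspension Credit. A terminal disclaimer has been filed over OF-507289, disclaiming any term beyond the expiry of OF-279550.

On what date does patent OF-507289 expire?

March 22, 2002

Natural term of OF-507289:
  Base: filing + 16 years → 8 October 2001.
  Interference Suspension Credit: +165 days → 22 March 2002.
Expiry of referenced patent OF-279550:
  Base: filing + 16 years → 15 January 2001.
  Interference Suspension Credit: +623 days → 30 September 2002.
Terminal disclaimer: OF-507289 expires on the earlier of 22 March 2002 and 30 September 2002.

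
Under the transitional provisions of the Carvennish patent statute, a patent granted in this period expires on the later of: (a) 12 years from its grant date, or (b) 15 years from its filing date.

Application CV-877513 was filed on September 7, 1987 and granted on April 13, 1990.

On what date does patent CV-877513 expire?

(a) grant + 12 years → 13 April 2002.
(b) filing + 15 years → 7 September 2002.
Later of the two: 7 September 2002.

September 7, 2002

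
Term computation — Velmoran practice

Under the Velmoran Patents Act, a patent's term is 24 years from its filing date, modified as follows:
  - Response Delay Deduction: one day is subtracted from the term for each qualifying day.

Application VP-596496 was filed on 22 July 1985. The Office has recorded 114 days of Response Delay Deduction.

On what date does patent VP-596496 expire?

March 30, 2009

Base term: filing date + 24 years → 22 July 2009.
Response Delay Deduction: −114 days → 30 March 2009.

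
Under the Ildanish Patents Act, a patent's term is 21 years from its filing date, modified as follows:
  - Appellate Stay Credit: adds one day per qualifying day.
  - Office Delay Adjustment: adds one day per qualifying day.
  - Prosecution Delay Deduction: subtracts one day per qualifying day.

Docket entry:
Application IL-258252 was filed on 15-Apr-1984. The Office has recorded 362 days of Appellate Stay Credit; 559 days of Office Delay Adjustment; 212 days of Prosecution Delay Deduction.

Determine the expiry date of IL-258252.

Base term: filing date + 21 years → 15 April 2005.
Appellate Stay Credit: +362 days → 12 April 2006.
Office Delay Adjustment: +559 days → 23 October 2007.
Prosecution Delay Deduction: −212 days → 25 March 2007.

March 25, 2007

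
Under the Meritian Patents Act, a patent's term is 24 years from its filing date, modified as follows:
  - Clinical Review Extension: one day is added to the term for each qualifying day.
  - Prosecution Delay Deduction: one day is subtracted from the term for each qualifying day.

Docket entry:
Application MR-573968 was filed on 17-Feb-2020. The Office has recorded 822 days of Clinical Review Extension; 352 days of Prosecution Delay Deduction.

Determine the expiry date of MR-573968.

June 1, 2045

Base term: filing date + 24 years → 17 February 2044.
Clinical Review Extension: +822 days → 19 May 2046.
Prosecution Delay Deduction: −352 days → 1 June 2045.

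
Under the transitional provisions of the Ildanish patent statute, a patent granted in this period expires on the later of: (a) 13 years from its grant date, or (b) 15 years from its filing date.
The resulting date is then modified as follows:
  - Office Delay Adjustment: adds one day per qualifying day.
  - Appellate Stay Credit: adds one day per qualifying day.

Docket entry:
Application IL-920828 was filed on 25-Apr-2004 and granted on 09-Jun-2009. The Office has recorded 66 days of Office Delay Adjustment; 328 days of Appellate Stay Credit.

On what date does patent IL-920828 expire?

July 8, 2023

(a) grant + 13 years → 9 June 2022.
(b) filing + 15 years → 25 April 2019.
Later of the two: 9 June 2022.
Office Delay Adjustment: +66 days → 14 August 2022.
Appellate Stay Credit: +328 days → 8 July 2023.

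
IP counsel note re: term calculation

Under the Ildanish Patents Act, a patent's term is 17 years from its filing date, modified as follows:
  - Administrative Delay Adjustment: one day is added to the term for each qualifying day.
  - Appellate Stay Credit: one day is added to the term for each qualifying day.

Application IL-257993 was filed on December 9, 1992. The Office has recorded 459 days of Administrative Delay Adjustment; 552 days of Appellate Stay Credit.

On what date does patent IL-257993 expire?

September 15, 2012

Base term: filing date + 17 years → 9 December 2009.
Administrative Delay Adjustment: +459 days → 13 March 2011.
Appellate Stay Credit: +552 days → 15 September 2012.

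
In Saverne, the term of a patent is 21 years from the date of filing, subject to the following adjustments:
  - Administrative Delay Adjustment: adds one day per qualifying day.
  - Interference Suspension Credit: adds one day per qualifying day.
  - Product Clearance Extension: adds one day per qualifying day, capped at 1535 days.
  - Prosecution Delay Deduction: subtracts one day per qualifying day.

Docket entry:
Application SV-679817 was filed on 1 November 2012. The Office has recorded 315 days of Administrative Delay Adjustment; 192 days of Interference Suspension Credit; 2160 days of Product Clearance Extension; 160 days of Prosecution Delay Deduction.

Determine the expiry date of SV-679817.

Base term: filing date + 21 years → 1 November 2033.
Administrative Delay Adjustment: +315 days → 12 September 2034.
Interference Suspension Credit: +192 days → 23 March 2035.
Product Clearance Extension: 2160 days claimed exceeds the 1535-day cap, so +1535 days → 5 June 2039.
Prosecution Delay Deduction: −160 days → 27 December 2038.

2038-12-27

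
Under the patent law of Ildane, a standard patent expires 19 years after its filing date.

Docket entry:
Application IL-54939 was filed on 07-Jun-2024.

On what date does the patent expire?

2043-06-07

Filing date + 19 years → 7 June 2043.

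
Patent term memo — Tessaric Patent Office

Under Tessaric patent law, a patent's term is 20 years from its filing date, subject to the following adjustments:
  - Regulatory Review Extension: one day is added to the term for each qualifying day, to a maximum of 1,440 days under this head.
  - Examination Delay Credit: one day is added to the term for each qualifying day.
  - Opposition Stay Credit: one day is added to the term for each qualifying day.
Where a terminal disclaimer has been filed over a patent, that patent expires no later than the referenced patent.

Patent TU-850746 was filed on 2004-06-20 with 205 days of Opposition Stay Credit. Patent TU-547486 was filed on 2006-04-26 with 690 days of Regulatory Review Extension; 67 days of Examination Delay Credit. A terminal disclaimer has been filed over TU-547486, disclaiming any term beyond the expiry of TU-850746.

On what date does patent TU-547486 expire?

January 11, 2025

Natural term of TU-547486:
  Base: filing + 20 years → 26 April 2026.
  Regulatory Review Extension: 690 days (within the 1440-day cap) → +690 days → 16 March 2028.
  Examination Delay Credit: +67 days → 22 May 2028.
Expiry of referenced patent TU-850746:
  Base: filing + 20 years → 20 June 2024.
  Opposition Stay Credit: +205 days → 11 January 2025.
Terminal disclaimer: TU-547486 expires on the earlier of 22 May 2028 and 11 January 2025.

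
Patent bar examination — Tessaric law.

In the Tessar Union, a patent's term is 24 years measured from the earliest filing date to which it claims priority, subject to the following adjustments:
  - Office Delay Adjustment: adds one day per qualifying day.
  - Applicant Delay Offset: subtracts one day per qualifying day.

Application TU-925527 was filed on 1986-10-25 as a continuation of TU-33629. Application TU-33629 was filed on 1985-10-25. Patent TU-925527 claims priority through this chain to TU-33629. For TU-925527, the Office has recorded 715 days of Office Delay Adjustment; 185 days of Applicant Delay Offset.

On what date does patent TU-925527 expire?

April 8, 2011

Earliest priority filing: 25 October 1985.
Base term: 25 October 1985 + 24 years → 25 October 2009.
Office Delay Adjustment: +715 days → 10 October 2011.
Applicant Delay Offset: −185 days → 8 April 2011.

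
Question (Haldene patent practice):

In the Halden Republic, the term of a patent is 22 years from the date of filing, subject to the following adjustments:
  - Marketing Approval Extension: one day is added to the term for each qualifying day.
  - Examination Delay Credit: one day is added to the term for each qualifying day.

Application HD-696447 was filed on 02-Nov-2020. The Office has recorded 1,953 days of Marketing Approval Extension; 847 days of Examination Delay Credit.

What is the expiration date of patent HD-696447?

2050-07-03

Base term: filing date + 22 years → 2 November 2042.
Marketing Approval Extension: +1953 days → 8 March 2048.
Examination Delay Credit: +847 days → 3 July 2050.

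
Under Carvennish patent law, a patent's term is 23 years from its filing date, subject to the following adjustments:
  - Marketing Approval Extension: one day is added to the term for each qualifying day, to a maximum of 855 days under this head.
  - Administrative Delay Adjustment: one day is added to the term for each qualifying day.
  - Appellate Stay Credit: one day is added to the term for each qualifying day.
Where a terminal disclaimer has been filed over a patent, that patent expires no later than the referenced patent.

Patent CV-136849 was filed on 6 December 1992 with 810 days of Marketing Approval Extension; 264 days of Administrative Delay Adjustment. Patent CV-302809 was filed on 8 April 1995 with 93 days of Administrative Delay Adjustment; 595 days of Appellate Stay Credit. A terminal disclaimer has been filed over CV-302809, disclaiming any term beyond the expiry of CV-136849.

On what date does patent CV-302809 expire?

November 14, 2018

Natural term of CV-302809:
  Base: filing + 23 years → 8 April 2018.
  Administrative Delay Adjustment: +93 days → 10 July 2018.
  Appellate Stay Credit: +595 days → 25 February 2020.
Expiry of referenced patent CV-136849:
  Base: filing + 23 years → 6 December 2015.
  Marketing Approval Extension: 810 days (within the 855-day cap) → +810 days → 23 February 2018.
  Administrative Delay Adjustment: +264 days → 14 November 2018.
Terminal disclaimer: CV-302809 expires on the earlier of 25 February 2020 and 14 November 2018.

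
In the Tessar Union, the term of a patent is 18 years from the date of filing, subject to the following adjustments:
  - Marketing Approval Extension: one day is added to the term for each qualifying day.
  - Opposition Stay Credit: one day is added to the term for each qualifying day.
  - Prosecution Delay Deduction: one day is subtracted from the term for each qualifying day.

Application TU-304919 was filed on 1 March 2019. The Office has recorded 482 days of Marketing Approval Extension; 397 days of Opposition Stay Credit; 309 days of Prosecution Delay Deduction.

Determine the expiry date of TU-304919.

September 22, 2038

Base term: filing date + 18 years → 1 March 2037.
Marketing Approval Extension: +482 days → 26 June 2038.
Opposition Stay Credit: +397 days → 28 July 2039.
Prosecution Delay Deduction: −309 days → 22 September 2038.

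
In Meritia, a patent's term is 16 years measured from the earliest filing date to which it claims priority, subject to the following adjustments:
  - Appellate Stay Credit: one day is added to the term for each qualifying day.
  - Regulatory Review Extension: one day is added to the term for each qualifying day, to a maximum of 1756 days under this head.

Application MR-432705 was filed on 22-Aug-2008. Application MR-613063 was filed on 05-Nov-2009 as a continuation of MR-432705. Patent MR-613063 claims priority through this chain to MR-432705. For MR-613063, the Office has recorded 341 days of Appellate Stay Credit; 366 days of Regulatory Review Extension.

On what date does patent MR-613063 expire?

Earliest priority filing: 22 August 2008.
Base term: 22 August 2008 + 16 years → 22 August 2024.
Appellate Stay Credit: +341 days → 29 July 2025.
Regulatory Review Extension: 366 days (within the 1756-day cap) → +366 days → 30 July 2026.

July 30, 2026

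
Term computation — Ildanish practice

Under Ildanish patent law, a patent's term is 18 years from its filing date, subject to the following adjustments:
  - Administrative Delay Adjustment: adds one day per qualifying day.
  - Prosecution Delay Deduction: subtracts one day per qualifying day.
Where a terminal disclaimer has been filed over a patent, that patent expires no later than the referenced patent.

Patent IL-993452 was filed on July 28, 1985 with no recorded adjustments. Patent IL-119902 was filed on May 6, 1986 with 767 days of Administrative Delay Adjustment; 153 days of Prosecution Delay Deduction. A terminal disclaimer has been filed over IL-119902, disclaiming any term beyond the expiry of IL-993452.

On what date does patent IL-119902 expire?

2003-07-28

Natural term of IL-119902:
  Base: filing + 18 years → 6 May 2004.
  Administrative Delay Adjustment: +767 days → 12 June 2006.
  Prosecution Delay Deduction: −153 days → 10 January 2006.
Expiry of referenced patent IL-993452:
  Base: filing + 18 years → 28 July 2003.
Terminal disclaimer: IL-119902 expires on the earlier of 10 January 2006 and 28 July 2003.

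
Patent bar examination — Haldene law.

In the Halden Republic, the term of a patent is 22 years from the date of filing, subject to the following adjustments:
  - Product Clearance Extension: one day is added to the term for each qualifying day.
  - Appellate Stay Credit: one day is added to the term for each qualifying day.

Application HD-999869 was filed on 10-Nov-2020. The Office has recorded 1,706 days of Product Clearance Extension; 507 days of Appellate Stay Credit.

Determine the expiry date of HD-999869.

December 1, 2048

Base term: filing date + 22 years → 10 November 2042.
Product Clearance Extension: +1706 days → 13 July 2047.
Appellate Stay Credit: +507 days → 1 December 2048.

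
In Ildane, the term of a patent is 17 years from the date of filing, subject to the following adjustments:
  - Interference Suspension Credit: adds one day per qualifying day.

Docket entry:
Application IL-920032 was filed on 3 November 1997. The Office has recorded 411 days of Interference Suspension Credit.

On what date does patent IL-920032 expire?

Base term: filing date + 17 years → 3 November 2014.
Interference Suspension Credit: +411 days → 19 December 2015.

December 19, 2015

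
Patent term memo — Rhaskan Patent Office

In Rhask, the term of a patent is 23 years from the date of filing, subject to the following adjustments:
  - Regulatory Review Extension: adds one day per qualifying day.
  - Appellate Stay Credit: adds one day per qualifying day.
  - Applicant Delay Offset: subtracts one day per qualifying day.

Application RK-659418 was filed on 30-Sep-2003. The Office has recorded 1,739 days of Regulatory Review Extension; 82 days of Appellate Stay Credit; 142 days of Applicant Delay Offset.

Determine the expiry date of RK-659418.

Base term: filing date + 23 years → 30 September 2026.
Regulatory Review Extension: +1739 days → 5 July 2031.
Appellate Stay Credit: +82 days → 25 September 2031.
Applicant Delay Offset: −142 days → 6 May 2031.

May 6, 2031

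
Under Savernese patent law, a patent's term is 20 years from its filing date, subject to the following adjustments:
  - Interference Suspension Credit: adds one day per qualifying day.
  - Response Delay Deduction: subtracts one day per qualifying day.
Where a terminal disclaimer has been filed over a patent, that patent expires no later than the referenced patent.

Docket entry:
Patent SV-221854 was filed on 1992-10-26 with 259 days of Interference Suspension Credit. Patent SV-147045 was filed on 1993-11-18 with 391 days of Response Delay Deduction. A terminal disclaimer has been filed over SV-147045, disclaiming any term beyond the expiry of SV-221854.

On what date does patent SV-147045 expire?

October 23, 2012

Natural term of SV-147045:
  Base: filing + 20 years → 18 November 2013.
  Response Delay Deduction: −391 days → 23 October 2012.
Expiry of referenced patent SV-221854:
  Base: filing + 20 years → 26 October 2012.
  Interference Suspension Credit: +259 days → 12 July 2013.
Terminal disclaimer: SV-147045 expires on the earlier of 23 October 2012 and 12 July 2013.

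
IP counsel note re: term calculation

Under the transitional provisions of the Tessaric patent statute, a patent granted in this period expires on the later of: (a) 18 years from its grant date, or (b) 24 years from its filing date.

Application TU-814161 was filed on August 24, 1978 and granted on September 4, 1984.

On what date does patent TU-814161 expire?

2002-09-04

(a) grant + 18 years → 4 September 2002.
(b) filing + 24 years → 24 August 2002.
Later of the two: 4 September 2002.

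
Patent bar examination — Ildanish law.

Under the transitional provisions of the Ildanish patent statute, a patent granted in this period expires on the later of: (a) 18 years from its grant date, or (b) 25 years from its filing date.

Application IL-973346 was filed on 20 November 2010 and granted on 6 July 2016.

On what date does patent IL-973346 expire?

(a) grant + 18 years → 6 July 2034.
(b) filing + 25 years → 20 November 2035.
Later of the two: 20 November 2035.

2035-11-20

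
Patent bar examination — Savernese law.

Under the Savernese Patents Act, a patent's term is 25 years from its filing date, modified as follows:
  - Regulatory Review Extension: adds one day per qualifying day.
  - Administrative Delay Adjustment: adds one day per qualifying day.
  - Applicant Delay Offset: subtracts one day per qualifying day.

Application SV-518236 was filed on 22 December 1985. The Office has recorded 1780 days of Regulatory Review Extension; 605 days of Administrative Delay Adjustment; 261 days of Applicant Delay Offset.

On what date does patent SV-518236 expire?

Base term: filing date + 25 years → 22 December 2010.
Regulatory Review Extension: +1780 days → 6 November 2015.
Administrative Delay Adjustment: +605 days → 3 July 2017.
Applicant Delay Offset: −261 days → 15 October 2016.

October 15, 2016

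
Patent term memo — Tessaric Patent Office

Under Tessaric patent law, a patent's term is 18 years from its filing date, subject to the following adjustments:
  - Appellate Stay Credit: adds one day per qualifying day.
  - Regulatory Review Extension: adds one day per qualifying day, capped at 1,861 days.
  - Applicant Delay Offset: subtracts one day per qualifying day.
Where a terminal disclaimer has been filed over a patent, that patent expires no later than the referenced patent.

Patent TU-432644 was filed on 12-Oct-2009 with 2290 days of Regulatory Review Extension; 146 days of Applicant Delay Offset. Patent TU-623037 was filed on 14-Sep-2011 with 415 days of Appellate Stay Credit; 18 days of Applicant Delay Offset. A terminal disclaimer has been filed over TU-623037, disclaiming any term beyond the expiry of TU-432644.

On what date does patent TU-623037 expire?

Natural term of TU-623037:
  Base: filing + 18 years → 14 September 2029.
  Appellate Stay Credit: +415 days → 3 November 2030.
  Applicant Delay Offset: −18 days → 16 October 2030.
Expiry of referenced patent TU-432644:
  Base: filing + 18 years → 12 October 2027.
  Regulatory Review Extension: 2290 days claimed exceeds the 1861-day cap, so +1861 days → 15 November 2032.
  Applicant Delay Offset: −146 days → 22 June 2032.
Terminal disclaimer: TU-623037 expires on the earlier of 16 October 2030 and 22 June 2032.

October 16, 2030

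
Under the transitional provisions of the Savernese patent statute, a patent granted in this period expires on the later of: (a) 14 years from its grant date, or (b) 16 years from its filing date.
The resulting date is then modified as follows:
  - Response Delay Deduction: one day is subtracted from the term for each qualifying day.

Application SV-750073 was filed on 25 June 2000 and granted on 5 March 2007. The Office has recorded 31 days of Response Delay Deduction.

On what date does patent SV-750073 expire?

2021-02-02

(a) grant + 14 years → 5 March 2021.
(b) filing + 16 years → 25 June 2016.
Later of the two: 5 March 2021.
Response Delay Deduction: −31 days → 2 February 2021.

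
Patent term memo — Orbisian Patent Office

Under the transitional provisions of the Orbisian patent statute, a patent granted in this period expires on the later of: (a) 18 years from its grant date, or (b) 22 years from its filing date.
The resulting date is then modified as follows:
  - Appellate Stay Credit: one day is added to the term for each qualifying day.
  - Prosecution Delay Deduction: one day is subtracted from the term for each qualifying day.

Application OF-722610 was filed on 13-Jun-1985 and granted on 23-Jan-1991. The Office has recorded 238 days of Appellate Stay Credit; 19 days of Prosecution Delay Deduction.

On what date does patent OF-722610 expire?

2009-08-30

(a) grant + 18 years → 23 January 2009.
(b) filing + 22 years → 13 June 2007.
Later of the two: 23 January 2009.
Appellate Stay Credit: +238 days → 18 September 2009.
Prosecution Delay Deduction: −19 days → 30 August 2009.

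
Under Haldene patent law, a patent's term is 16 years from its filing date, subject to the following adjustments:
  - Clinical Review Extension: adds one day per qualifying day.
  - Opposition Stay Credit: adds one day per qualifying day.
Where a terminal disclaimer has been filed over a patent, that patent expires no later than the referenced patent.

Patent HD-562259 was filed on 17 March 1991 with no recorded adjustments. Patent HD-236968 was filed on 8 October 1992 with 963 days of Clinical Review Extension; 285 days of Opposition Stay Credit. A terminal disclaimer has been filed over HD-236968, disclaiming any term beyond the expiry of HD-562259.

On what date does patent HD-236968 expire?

Natural term of HD-236968:
  Base: filing + 16 years → 8 October 2008.
  Clinical Review Extension: +963 days → 29 May 2011.
  Opposition Stay Credit: +285 days → 9 March 2012.
Expiry of referenced patent HD-562259:
  Base: filing + 16 years → 17 March 2007.
Terminal disclaimer: HD-236968 expires on the earlier of 9 March 2012 and 17 March 2007.

2007-03-17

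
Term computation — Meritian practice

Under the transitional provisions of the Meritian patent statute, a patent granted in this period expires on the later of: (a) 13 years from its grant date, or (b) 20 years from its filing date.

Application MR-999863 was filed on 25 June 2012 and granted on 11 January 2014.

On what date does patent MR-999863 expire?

(a) grant + 13 years → 11 January 2027.
(b) filing + 20 years → 25 June 2032.
Later of the two: 25 June 2032.

June 25, 2032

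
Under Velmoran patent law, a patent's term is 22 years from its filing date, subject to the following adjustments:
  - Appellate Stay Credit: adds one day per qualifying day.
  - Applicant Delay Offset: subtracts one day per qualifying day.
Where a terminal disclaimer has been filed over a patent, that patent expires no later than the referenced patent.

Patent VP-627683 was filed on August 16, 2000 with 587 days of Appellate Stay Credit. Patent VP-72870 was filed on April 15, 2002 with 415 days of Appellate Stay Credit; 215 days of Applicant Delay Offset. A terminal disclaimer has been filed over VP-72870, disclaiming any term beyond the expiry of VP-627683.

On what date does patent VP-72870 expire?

2024-03-25

Natural term of VP-72870:
  Base: filing + 22 years → 15 April 2024.
  Appellate Stay Credit: +415 days → 4 June 2025.
  Applicant Delay Offset: −215 days → 1 November 2024.
Expiry of referenced patent VP-627683:
  Base: filing + 22 years → 16 August 2022.
  Appellate Stay Credit: +587 days → 25 March 2024.
Terminal disclaimer: VP-72870 expires on the earlier of 1 November 2024 and 25 March 2024.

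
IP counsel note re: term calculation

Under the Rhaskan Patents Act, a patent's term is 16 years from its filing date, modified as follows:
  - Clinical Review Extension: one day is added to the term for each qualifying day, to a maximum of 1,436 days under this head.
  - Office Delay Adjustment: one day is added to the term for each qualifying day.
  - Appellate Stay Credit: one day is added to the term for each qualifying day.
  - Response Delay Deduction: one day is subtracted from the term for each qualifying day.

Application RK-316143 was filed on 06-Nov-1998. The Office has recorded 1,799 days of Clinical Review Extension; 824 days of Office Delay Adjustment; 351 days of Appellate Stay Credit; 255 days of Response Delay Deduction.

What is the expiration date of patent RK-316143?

Base term: filing date + 16 years → 6 November 2014.
Clinical Review Extension: 1799 days claimed exceeds the 1436-day cap, so +1436 days → 12 October 2018.
Office Delay Adjustment: +824 days → 13 January 2021.
Appellate Stay Credit: +351 days → 30 December 2021.
Response Delay Deduction: −255 days → 19 April 2021.

2021-04-19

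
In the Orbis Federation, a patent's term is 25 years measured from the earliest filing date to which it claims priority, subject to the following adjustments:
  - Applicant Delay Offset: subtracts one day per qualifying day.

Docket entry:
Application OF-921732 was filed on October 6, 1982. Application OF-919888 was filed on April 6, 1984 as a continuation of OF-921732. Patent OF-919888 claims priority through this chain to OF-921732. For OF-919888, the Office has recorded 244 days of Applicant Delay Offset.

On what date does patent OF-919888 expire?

Earliest priority filing: 6 October 1982.
Base term: 6 October 1982 + 25 years → 6 October 2007.
Applicant Delay Offset: −244 days → 4 February 2007.

February 4, 2007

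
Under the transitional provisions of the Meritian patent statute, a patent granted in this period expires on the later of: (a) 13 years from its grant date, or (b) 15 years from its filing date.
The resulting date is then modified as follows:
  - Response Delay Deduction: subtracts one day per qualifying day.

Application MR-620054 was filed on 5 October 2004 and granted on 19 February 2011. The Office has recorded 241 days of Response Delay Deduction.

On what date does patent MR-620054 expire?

(a) grant + 13 years → 19 February 2024.
(b) filing + 15 years → 5 October 2019.
Later of the two: 19 February 2024.
Response Delay Deduction: −241 days → 23 June 2023.

June 23, 2023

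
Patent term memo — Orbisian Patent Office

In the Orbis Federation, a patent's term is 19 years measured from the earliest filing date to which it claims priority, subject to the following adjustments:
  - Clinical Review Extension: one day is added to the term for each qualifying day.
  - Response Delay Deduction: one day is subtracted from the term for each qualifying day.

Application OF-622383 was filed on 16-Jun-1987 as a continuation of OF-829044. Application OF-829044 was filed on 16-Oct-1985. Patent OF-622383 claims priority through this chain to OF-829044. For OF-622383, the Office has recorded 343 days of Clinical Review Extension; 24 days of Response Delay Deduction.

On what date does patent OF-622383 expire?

August 31, 2005

Earliest priority filing: 16 October 1985.
Base term: 16 October 1985 + 19 years → 16 October 2004.
Clinical Review Extension: +343 days → 24 September 2005.
Response Delay Deduction: −24 days → 31 August 2005.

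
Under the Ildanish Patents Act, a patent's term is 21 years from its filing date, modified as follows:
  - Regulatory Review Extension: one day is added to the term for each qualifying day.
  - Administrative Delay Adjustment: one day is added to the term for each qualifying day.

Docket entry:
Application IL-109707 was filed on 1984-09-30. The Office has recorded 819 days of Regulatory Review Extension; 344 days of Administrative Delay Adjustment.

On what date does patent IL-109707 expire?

2008-12-06

Base term: filing date + 21 years → 30 September 2005.
Regulatory Review Extension: +819 days → 28 December 2007.
Administrative Delay Adjustment: +344 days → 6 December 2008.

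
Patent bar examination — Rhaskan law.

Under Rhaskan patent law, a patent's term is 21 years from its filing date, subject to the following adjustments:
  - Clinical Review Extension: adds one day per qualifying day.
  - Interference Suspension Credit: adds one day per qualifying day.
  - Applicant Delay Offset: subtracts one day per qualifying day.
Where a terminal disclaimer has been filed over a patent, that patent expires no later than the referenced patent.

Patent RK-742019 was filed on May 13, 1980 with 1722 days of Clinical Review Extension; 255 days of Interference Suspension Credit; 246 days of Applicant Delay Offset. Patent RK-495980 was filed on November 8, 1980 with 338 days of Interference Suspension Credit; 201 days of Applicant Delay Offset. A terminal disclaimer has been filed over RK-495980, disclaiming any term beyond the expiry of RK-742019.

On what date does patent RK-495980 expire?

March 25, 2002

Natural term of RK-495980:
  Base: filing + 21 years → 8 November 2001.
  Interference Suspension Credit: +338 days → 12 October 2002.
  Applicant Delay Offset: −201 days → 25 March 2002.
Expiry of referenced patent RK-742019:
  Base: filing + 21 years → 13 May 2001.
  Clinical Review Extension: +1722 days → 29 January 2006.
  Interference Suspension Credit: +255 days → 11 October 2006.
  Applicant Delay Offset: −246 days → 7 February 2006.
Terminal disclaimer: RK-495980 expires on the earlier of 25 March 2002 and 7 February 2006.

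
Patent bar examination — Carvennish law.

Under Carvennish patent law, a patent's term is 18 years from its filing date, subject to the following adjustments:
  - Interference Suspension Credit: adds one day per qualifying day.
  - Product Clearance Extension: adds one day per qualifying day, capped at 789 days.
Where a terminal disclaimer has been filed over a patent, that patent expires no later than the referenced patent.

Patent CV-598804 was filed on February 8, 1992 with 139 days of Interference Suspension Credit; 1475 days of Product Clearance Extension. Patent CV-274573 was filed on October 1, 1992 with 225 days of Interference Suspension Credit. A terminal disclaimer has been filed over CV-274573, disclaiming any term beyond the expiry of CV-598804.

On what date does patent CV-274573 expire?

Natural term of CV-274573:
  Base: filing + 18 years → 1 October 2010.
  Interference Suspension Credit: +225 days → 14 May 2011.
Expiry of referenced patent CV-598804:
  Base: filing + 18 years → 8 February 2010.
  Interference Suspension Credit: +139 days → 27 June 2010.
  Product Clearance Extension: 1475 days claimed exceeds the 789-day cap, so +789 days → 24 August 2012.
Terminal disclaimer: CV-274573 expires on the earlier of 14 May 2011 and 24 August 2012.

2011-05-14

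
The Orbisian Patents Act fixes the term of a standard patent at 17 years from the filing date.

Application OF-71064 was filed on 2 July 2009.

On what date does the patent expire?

2026-07-02

Filing date + 17 years → 2 July 2026.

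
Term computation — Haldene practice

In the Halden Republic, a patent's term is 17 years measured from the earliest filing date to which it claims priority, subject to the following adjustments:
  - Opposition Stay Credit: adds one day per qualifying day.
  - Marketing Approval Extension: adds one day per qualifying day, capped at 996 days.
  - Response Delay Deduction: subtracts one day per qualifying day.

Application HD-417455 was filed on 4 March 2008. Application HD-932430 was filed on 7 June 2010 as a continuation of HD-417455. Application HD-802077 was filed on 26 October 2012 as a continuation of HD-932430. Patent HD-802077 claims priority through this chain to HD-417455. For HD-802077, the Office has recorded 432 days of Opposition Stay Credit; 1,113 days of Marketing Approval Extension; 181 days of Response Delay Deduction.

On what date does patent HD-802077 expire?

Earliest priority filing: 4 March 2008.
Base term: 4 March 2008 + 17 years → 4 March 2025.
Opposition Stay Credit: +432 days → 10 May 2026.
Marketing Approval Extension: 1113 days claimed exceeds the 996-day cap, so +996 days → 30 January 2029.
Response Delay Deduction: −181 days → 2 August 2028.

2028-08-02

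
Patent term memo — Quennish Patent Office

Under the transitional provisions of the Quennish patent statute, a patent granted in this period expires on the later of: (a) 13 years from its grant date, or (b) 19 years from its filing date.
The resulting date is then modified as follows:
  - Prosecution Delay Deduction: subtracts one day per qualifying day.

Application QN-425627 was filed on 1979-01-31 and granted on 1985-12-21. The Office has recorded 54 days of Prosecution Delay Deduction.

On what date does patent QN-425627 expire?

(a) grant + 13 years → 21 December 1998.
(b) filing + 19 years → 31 January 1998.
Later of the two: 21 December 1998.
Prosecution Delay Deduction: −54 days → 28 October 1998.

1998-10-28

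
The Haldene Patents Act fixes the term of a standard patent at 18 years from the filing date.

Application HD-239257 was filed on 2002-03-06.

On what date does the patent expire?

Filing date + 18 years → 6 March 2020.

2020-03-06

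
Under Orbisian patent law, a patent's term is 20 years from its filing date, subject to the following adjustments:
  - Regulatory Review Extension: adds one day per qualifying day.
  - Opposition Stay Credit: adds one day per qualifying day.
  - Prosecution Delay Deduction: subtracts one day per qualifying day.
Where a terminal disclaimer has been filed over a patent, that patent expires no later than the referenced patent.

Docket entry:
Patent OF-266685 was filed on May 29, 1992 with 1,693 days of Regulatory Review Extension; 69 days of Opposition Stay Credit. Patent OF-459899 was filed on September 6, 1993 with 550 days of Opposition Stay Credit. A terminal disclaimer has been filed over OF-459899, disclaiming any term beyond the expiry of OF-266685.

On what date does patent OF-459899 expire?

2015-03-10

Natural term of OF-459899:
  Base: filing + 20 years → 6 September 2013.
  Opposition Stay Credit: +550 days → 10 March 2015.
Expiry of referenced patent OF-266685:
  Base: filing + 20 years → 29 May 2012.
  Regulatory Review Extension: +1693 days → 16 January 2017.
  Opposition Stay Credit: +69 days → 26 March 2017.
Terminal disclaimer: OF-459899 expires on the earlier of 10 March 2015 and 26 March 2017.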